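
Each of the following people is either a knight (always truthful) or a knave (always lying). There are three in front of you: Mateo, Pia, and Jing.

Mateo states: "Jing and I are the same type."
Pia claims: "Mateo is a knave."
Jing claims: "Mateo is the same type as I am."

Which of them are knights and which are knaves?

Mateo: knight, Pia: knave, Jing: knight

Consider Mateo. Suppose Mateo is a knave.
Then whichever role Jing has, Jing's statement has the wrong truth value — contradiction.
So Mateo is a knight.
With that fixed, Pia's statement is false, so Pia is a knave.
Consider Jing. Suppose Jing is a knave.
Then Mateo's statement comes out false, contradicting Mateo being a knight.
So Jing is a knight.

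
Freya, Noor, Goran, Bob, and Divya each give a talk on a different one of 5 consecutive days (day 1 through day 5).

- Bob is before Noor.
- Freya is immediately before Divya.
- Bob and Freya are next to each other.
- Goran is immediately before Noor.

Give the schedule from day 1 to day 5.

From clue 1: Noor is in {2,3,4,5}.
From clues 1–2: Freya is in {1,2,3,4}.
From clues 1–3: Freya is in {2,3}.
From clues 1–4: Bob → day 1, Freya → day 2, Divya → day 3, Goran → day 4, Noor → day 5.

Bob, Freya, Divya, Goran, Noor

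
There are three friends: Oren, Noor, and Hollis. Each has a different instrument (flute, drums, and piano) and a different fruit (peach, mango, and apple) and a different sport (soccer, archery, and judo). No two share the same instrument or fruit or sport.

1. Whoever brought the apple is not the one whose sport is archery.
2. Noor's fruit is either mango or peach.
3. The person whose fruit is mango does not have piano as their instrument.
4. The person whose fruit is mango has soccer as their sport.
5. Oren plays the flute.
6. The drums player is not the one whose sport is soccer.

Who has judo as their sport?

With clues 1–4, Noor is impossible for the one with sport judo.
With clues 1–6, Oren is impossible for the one with sport judo.
That leaves Hollis.

Hollis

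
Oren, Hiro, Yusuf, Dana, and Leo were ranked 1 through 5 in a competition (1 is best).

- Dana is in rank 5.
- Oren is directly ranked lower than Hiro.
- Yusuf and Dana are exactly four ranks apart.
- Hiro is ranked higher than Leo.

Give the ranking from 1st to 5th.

From clue 1: Dana → rank 5.
From clues 1–2: Oren is in {2,3,4}.
From clues 1–3: Yusuf → rank 1.
From clues 1–4: Hiro → rank 2, Oren → rank 3, Leo → rank 4.

Yusuf, Hiro, Oren, Leo, Dana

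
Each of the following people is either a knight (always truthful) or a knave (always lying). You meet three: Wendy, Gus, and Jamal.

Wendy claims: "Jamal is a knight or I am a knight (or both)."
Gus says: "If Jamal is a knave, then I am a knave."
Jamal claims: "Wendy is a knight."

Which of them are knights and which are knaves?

Consider Wendy. Suppose Wendy is a knave.
Then no assignment of the remaining roles makes every statement match its speaker's type — contradiction.
So Wendy is a knight.
With that fixed, Jamal's statement is true, so Jamal is a knight.
With that fixed, Gus's statement is true, so Gus is a knight.

Wendy: knight, Gus: knight, Jamal: knight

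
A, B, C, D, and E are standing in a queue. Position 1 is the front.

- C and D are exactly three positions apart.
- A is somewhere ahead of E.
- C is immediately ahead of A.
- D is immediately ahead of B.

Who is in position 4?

With clues 1–2, A is ruled out for position 4.
With clues 1–3, B and C are ruled out for position 4.
With clues 1–4, E is ruled out for position 4.
So position 4 is D.

D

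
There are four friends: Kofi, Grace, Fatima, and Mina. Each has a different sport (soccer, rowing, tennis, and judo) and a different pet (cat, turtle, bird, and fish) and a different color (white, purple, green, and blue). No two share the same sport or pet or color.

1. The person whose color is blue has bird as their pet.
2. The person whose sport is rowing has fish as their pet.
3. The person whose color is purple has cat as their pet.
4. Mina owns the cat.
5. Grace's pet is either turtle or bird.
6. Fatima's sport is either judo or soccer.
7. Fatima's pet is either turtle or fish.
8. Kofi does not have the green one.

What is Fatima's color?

green

With clues 1–4, purple is impossible for Fatima's color.
With clues 1–7, blue is impossible for Fatima's color.
With clues 1–8, white is impossible for Fatima's color.
That leaves green.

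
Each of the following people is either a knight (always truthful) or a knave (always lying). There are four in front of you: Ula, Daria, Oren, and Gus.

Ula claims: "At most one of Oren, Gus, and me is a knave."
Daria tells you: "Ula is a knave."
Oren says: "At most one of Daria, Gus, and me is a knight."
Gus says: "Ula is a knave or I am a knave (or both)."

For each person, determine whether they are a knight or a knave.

Consider Ula. Suppose Ula is a knight.
Then whichever role Gus has, Gus's statement has the wrong truth value — contradiction.
So Ula is a knave.
With that fixed, Daria's statement is true, so Daria is a knight.
With that fixed, Gus's statement is true, so Gus is a knight.
With that fixed, Oren's statement is false, so Oren is a knave.

Ula: knave, Daria: knight, Oren: knave, Gus: knight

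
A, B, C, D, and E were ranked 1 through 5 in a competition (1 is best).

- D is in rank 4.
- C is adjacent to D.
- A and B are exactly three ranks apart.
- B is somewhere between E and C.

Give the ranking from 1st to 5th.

E, B, C, D, A

From clue 1: D → rank 4.
From clues 1–2: C is in {3,5}.
From clues 1–3: E → rank 1, C → rank 3.
From clues 1–4: B → rank 2, A → rank 5.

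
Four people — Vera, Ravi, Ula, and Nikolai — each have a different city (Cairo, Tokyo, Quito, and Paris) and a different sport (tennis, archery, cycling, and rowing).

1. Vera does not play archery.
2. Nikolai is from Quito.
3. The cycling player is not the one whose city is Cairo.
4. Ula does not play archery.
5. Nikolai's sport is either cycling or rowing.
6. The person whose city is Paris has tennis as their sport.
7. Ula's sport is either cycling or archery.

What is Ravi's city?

Cairo

With clues 1–2, Quito is impossible for Ravi's city.
With clues 1–6, Paris is impossible for Ravi's city.
With clues 1–7, Tokyo is impossible for Ravi's city.
That leaves Cairo.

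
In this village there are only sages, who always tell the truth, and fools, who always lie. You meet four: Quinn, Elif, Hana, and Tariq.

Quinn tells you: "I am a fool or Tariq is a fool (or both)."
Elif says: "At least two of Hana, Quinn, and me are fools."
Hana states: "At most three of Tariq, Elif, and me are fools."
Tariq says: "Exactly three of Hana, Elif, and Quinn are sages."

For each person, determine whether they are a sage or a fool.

Quinn: sage, Elif: fool, Hana: sage, Tariq: fool

Regardless of anyone's role, Hana's statement is true, so Hana is a sage.
Consider Quinn. Suppose Quinn is a fool.
Then Quinn's own statement would have to be false, but it can't be — contradiction.
So Quinn is a sage.
With that fixed, Elif's statement is false, so Elif is a fool.
With that fixed, Tariq's statement is false, so Tariq is a fool.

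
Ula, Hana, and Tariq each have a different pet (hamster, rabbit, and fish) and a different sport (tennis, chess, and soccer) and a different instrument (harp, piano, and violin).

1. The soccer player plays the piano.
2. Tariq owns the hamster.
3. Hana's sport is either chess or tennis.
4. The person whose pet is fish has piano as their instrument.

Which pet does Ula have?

With clues 1–2, hamster is impossible for Ula's pet.
With clues 1–4, rabbit is impossible for Ula's pet.
That leaves fish.

fish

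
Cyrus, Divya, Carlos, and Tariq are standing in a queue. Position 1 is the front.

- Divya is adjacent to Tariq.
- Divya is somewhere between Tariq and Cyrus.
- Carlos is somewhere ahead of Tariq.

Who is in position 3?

Divya

With clues 1–3, Carlos, Cyrus, and Tariq are ruled out for position 3.
So position 3 is Divya.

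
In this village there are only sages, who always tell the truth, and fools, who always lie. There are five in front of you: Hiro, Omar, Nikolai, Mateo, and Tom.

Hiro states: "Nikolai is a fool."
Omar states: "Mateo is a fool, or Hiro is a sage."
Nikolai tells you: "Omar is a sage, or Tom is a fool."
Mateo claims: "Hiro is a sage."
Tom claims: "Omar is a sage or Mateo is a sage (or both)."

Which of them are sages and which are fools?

Consider Hiro. Suppose Hiro is a sage.
Then no assignment of the remaining roles makes every statement match its speaker's type — contradiction.
So Hiro is a fool.
With that fixed, Mateo's statement is false, so Mateo is a fool.
With that fixed, Omar's statement is true, so Omar is a sage.
With that fixed, Nikolai's statement is true, so Nikolai is a sage.
With that fixed, Tom's statement is true, so Tom is a sage.

Hiro: fool, Omar: sage, Nikolai: sage, Mateo: fool, Tom: sage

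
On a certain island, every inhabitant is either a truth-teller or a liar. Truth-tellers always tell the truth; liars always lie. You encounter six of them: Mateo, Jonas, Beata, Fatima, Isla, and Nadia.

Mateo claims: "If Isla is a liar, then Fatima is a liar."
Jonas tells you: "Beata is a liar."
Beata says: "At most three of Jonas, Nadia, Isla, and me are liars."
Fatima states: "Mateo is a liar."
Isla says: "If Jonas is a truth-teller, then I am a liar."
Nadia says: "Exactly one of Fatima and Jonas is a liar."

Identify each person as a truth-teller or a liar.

Consider Mateo. Suppose Mateo is a liar.
Then no assignment of the remaining roles makes every statement match its speaker's type — contradiction.
So Mateo is a truth-teller.
With that fixed, Fatima's statement is false, so Fatima is a liar.
Consider Jonas. Suppose Jonas is a truth-teller.
Then whichever role Isla has, Isla's statement has the wrong truth value — contradiction.
So Jonas is a liar.
With that fixed, Isla's statement is true, so Isla is a truth-teller.
With that fixed, Nadia's statement is false, so Nadia is a liar.
With that fixed, Beata's statement is true, so Beata is a truth-teller.

Mateo: truth-teller, Jonas: liar, Beata: truth-teller, Fatima: liar, Isla: truth-teller, Nadia: liar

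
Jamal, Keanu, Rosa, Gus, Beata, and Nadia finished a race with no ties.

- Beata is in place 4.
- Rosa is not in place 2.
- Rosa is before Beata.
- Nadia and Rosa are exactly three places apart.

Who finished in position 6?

Nadia

With clue 1, Beata is ruled out for place 6.
With clues 1–3, Rosa is ruled out for place 6.
With clues 1–4, Gus, Jamal, and Keanu are ruled out for place 6.
So place 6 is Nadia.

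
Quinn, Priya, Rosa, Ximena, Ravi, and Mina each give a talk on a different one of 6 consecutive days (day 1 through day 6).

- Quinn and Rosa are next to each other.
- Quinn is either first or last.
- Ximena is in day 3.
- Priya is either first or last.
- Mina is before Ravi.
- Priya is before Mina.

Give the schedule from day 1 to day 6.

Priya, Mina, Ximena, Ravi, Rosa, Quinn

From clues 1–2: Quinn is in {1,6}.
From clues 1–3: Ximena → day 3.
From clues 1–4: Quinn is in {1,6}.
From clues 1–6: Priya → day 1, Mina → day 2, Ravi → day 4, Rosa → day 5, Quinn → day 6.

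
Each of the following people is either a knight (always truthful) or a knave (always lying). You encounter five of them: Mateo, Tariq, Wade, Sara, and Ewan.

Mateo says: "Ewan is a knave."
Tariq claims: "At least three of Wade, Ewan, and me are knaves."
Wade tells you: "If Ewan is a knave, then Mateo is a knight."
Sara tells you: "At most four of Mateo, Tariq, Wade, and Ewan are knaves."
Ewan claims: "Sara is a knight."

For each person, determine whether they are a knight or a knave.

Mateo: knave, Tariq: knave, Wade: knight, Sara: knight, Ewan: knight

Regardless of anyone's role, Sara's statement is true, so Sara is a knight.
With that fixed, Ewan's statement is true, so Ewan is a knight.
With that fixed, Mateo's statement is false, so Mateo is a knave.
With that fixed, Tariq's statement is false, so Tariq is a knave.
With that fixed, Wade's statement is true, so Wade is a knight.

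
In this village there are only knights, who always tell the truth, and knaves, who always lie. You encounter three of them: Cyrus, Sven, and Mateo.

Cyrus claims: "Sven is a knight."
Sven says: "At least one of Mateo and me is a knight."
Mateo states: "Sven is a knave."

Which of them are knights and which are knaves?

Consider Cyrus. Suppose Cyrus is a knave.
Then no assignment of the remaining roles makes every statement match its speaker's type — contradiction.
So Cyrus is a knight.
Consider Sven. Suppose Sven is a knave.
Then Cyrus's statement comes out false, contradicting Cyrus being a knight.
So Sven is a knight.
With that fixed, Mateo's statement is false, so Mateo is a knave.

Cyrus: knight, Sven: knight, Mateo: knave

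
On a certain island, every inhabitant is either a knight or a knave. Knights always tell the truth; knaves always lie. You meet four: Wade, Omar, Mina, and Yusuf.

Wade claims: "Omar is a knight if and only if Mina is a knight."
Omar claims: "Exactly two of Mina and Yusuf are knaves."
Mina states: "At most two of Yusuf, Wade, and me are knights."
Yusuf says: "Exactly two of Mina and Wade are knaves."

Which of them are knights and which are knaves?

Wade: knave, Omar: knave, Mina: knight, Yusuf: knave

Consider Wade. Suppose Wade is a knight.
Then no assignment of the remaining roles makes every statement match its speaker's type — contradiction.
So Wade is a knave.
With that fixed, Mina's statement is true, so Mina is a knight.
With that fixed, Yusuf's statement is false, so Yusuf is a knave.
With that fixed, Omar's statement is false, so Omar is a knave.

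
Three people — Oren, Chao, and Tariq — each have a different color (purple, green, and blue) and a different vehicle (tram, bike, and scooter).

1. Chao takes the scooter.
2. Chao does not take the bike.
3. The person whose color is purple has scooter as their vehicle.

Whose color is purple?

With clues 1–3, Oren and Tariq are impossible for the one with color purple.
That leaves Chao.

Chao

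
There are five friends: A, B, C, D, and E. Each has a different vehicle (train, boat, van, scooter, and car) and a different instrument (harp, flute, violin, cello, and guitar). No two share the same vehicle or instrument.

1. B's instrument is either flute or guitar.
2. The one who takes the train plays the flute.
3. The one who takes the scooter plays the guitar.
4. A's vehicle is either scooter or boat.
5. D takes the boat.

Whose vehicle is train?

B

With clues 1–4, A is impossible for the one with vehicle train.
With clues 1–5, C, D, and E are impossible for the one with vehicle train.
That leaves B.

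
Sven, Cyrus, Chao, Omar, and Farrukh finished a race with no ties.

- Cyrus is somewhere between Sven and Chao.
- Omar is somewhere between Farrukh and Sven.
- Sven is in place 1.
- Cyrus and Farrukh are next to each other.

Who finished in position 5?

With clue 1, Cyrus is ruled out for place 5.
With clues 1–2, Omar is ruled out for place 5.
With clues 1–3, Sven is ruled out for place 5.
With clues 1–4, Farrukh is ruled out for place 5.
So place 5 is Chao.

Chao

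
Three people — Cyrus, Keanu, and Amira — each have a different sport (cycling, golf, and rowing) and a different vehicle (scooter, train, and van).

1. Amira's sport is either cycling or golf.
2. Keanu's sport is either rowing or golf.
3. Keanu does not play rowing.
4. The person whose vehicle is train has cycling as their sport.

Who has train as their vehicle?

Amira

With clues 1–4, Cyrus and Keanu are impossible for the one with vehicle train.
That leaves Amira.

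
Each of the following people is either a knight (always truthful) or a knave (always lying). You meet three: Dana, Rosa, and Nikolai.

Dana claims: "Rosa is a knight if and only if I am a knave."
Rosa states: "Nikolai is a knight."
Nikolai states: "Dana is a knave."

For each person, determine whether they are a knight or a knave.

Dana: knight, Rosa: knave, Nikolai: knave

Consider Dana. Suppose Dana is a knave.
Then no assignment of the remaining roles makes every statement match its speaker's type — contradiction.
So Dana is a knight.
With that fixed, Nikolai's statement is false, so Nikolai is a knave.
With that fixed, Rosa's statement is false, so Rosa is a knave.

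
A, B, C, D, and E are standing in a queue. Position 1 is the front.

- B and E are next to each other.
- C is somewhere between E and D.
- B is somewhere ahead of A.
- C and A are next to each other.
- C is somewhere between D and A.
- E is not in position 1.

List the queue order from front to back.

B, E, A, C, D

From clues 1–2: C is in {2,3,4}.
From clues 1–3: A is in {3,4,5}.
From clues 1–4: D → position 5.
From clues 1–5: A → position 3, C → position 4.
From clues 1–6: B → position 1, E → position 2.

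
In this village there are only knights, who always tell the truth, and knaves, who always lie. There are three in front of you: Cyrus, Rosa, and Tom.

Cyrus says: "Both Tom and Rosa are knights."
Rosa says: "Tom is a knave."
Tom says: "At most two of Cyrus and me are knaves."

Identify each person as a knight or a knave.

Regardless of anyone's role, Tom's statement is true, so Tom is a knight.
With that fixed, Rosa's statement is false, so Rosa is a knave.
With that fixed, Cyrus's statement is false, so Cyrus is a knave.

Cyrus: knave, Rosa: knave, Tom: knight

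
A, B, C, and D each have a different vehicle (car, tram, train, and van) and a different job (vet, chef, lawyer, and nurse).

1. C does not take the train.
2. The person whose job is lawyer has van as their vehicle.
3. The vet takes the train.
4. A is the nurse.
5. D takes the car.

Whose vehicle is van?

With clues 1–4, A is impossible for the one with vehicle van.
With clues 1–5, B and D are impossible for the one with vehicle van.
That leaves C.

C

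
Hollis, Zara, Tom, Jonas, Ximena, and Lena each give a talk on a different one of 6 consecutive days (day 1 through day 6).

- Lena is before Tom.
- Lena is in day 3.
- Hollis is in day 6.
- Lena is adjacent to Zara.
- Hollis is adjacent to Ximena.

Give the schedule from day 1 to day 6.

Jonas, Zara, Lena, Tom, Ximena, Hollis

From clue 1: Tom is in {2,3,4,5,6}.
From clues 1–2: Lena → day 3.
From clues 1–3: Hollis → day 6.
From clues 1–4: Zara is in {2,4}.
From clues 1–5: Jonas → day 1, Zara → day 2, Tom → day 4, Ximena → day 5.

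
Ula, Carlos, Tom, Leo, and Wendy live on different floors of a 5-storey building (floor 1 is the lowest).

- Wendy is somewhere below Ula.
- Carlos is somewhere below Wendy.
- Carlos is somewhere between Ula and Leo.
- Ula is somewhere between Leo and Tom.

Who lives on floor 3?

Wendy

With clues 1–3, Leo and Ula are ruled out for floor 3.
With clues 1–4, Carlos and Tom are ruled out for floor 3.
So floor 3 is Wendy.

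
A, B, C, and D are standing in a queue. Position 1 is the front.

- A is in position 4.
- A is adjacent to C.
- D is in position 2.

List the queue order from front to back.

From clue 1: A → position 4.
From clues 1–2: C → position 3.
From clues 1–3: B → position 1, D → position 2.

B, D, C, A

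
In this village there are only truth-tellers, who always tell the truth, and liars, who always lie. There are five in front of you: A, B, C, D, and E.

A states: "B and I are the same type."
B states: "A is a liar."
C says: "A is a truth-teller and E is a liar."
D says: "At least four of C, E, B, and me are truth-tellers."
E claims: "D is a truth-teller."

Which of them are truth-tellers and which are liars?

A: liar, B: truth-teller, C: liar, D: liar, E: liar

Consider A. Suppose A is a truth-teller.
Then no assignment of the remaining roles makes every statement match its speaker's type — contradiction.
So A is a liar.
With that fixed, B's statement is true, so B is a truth-teller.
With that fixed, C's statement is false, so C is a liar.
With that fixed, D's statement is false, so D is a liar.
With that fixed, E's statement is false, so E is a liar.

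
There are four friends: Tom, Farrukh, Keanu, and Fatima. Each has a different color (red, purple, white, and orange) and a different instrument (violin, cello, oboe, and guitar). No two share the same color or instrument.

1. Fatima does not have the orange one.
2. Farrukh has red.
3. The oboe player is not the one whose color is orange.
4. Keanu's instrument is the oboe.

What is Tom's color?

With clues 1–2, red is impossible for Tom's color.
With clues 1–4, purple and white are impossible for Tom's color.
That leaves orange.

orange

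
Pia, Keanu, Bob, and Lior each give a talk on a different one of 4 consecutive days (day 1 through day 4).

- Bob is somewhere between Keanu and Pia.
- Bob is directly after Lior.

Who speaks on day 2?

Lior

With clues 1–2, Bob, Keanu, and Pia are ruled out for day 2.
So day 2 is Lior.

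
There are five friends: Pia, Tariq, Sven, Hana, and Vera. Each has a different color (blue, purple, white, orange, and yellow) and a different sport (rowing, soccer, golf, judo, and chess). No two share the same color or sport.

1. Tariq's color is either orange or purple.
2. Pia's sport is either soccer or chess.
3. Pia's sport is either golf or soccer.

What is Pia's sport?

With clues 1–2, golf, judo, and rowing are impossible for Pia's sport.
With clues 1–3, chess is impossible for Pia's sport.
That leaves soccer.

soccer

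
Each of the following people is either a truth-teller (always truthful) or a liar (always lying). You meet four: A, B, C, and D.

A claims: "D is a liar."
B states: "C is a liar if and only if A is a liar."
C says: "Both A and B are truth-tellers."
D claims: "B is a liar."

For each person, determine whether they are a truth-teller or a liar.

Consider A. Suppose A is a liar.
Then no assignment of the remaining roles makes every statement match its speaker's type — contradiction.
So A is a truth-teller.
Consider B. Suppose B is a liar.
Then no assignment of the remaining roles makes every statement match its speaker's type — contradiction.
So B is a truth-teller.
With that fixed, C's statement is true, so C is a truth-teller.
With that fixed, D's statement is false, so D is a liar.

A: truth-teller, B: truth-teller, C: truth-teller, D: liar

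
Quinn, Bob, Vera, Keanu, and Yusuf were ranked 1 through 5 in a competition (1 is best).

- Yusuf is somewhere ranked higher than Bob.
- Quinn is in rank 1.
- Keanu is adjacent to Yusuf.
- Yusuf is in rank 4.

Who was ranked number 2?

With clues 1–2, Bob and Quinn are ruled out for rank 2.
With clues 1–4, Keanu and Yusuf are ruled out for rank 2.
So rank 2 is Vera.

Vera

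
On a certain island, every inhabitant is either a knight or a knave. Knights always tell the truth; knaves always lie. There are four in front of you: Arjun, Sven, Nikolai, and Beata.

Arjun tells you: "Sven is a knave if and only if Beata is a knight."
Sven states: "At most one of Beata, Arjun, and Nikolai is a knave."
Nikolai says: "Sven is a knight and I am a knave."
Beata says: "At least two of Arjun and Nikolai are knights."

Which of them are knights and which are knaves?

Consider Arjun. Suppose Arjun is a knight.
Then no assignment of the remaining roles makes every statement match its speaker's type — contradiction.
So Arjun is a knave.
With that fixed, Beata's statement is false, so Beata is a knave.
With that fixed, Sven's statement is false, so Sven is a knave.
With that fixed, Nikolai's statement is false, so Nikolai is a knave.

Arjun: knave, Sven: knave, Nikolai: knave, Beata: knave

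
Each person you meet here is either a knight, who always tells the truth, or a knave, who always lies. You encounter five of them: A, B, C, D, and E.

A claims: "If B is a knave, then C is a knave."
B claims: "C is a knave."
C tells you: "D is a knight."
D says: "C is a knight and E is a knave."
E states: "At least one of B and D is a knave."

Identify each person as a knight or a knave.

A: knight, B: knight, C: knave, D: knave, E: knight

Consider A. Suppose A is a knave.
Then no assignment of the remaining roles makes every statement match its speaker's type — contradiction.
So A is a knight.
Consider B. Suppose B is a knave.
Then no assignment of the remaining roles makes every statement match its speaker's type — contradiction.
So B is a knight.
Consider C. Suppose C is a knight.
Then B's statement comes out false, contradicting B being a knight.
So C is a knave.
With that fixed, D's statement is false, so D is a knave.
With that fixed, E's statement is true, so E is a knight.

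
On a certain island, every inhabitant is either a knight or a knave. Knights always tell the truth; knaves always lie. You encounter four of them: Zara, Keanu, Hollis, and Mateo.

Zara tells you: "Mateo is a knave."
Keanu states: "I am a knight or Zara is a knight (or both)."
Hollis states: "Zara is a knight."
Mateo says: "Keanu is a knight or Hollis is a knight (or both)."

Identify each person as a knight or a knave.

Consider Zara. Suppose Zara is a knight.
Then no assignment of the remaining roles makes every statement match its speaker's type — contradiction.
So Zara is a knave.
With that fixed, Hollis's statement is false, so Hollis is a knave.
Consider Keanu. Suppose Keanu is a knave.
Then no assignment of the remaining roles makes every statement match its speaker's type — contradiction.
So Keanu is a knight.
With that fixed, Mateo's statement is true, so Mateo is a knight.

Zara: knave, Keanu: knight, Hollis: knave, Mateo: knight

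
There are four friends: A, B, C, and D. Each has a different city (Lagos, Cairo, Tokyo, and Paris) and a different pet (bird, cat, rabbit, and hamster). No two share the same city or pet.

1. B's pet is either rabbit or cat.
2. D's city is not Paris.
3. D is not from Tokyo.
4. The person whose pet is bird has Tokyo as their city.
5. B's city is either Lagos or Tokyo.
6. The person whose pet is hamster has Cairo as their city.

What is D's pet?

hamster

With clues 1–4, bird is impossible for D's pet.
With clues 1–6, cat and rabbit are impossible for D's pet.
That leaves hamster.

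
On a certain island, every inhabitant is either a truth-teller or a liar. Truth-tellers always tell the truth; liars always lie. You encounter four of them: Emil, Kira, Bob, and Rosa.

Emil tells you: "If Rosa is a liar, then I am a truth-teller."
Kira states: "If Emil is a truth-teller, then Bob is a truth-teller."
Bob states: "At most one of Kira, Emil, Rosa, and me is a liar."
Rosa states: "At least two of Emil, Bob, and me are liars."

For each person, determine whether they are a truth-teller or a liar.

Emil: truth-teller, Kira: truth-teller, Bob: truth-teller, Rosa: liar

Consider Emil. Suppose Emil is a liar.
Then no assignment of the remaining roles makes every statement match its speaker's type — contradiction.
So Emil is a truth-teller.
Consider Kira. Suppose Kira is a liar.
Then no assignment of the remaining roles makes every statement match its speaker's type — contradiction.
So Kira is a truth-teller.
Consider Bob. Suppose Bob is a liar.
Then Kira's statement comes out false, contradicting Kira being a truth-teller.
So Bob is a truth-teller.
With that fixed, Rosa's statement is false, so Rosa is a liar.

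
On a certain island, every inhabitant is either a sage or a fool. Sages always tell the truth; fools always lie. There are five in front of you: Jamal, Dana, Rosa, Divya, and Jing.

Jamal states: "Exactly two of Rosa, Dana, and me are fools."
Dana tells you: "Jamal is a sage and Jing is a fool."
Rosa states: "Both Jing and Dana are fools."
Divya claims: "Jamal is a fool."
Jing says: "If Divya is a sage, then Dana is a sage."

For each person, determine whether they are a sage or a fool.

Consider Jamal. Suppose Jamal is a fool.
Then no assignment of the remaining roles makes every statement match its speaker's type — contradiction.
So Jamal is a sage.
With that fixed, Divya's statement is false, so Divya is a fool.
With that fixed, Jing's statement is true, so Jing is a sage.
With that fixed, Dana's statement is false, so Dana is a fool.
With that fixed, Rosa's statement is false, so Rosa is a fool.

Jamal: sage, Dana: fool, Rosa: fool, Divya: fool, Jing: sage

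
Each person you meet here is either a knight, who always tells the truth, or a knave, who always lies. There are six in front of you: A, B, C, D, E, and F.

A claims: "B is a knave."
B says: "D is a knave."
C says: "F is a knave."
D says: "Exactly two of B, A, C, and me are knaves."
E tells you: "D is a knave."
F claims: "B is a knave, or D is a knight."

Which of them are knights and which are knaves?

Consider A. Suppose A is a knave.
Then no assignment of the remaining roles makes every statement match its speaker's type — contradiction.
So A is a knight.
Consider B. Suppose B is a knight.
Then A's statement comes out false, contradicting A being a knight.
So B is a knave.
With that fixed, F's statement is true, so F is a knight.
With that fixed, C's statement is false, so C is a knave.
Consider D. Suppose D is a knave.
Then B's statement comes out true, contradicting B being a knave.
So D is a knight.
With that fixed, E's statement is false, so E is a knave.

A: knight, B: knave, C: knave, D: knight, E: knave, F: knight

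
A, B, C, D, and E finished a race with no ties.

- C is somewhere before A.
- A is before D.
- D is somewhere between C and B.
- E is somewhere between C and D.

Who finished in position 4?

D

With clues 1–2, C is ruled out for place 4.
With clues 1–3, A is ruled out for place 4.
With clues 1–4, B and E are ruled out for place 4.
So place 4 is D.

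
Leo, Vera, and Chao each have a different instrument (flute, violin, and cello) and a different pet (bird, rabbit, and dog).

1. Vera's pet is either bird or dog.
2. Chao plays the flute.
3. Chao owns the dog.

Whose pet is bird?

With clues 1–3, Chao and Leo are impossible for the one with pet bird.
That leaves Vera.

Vera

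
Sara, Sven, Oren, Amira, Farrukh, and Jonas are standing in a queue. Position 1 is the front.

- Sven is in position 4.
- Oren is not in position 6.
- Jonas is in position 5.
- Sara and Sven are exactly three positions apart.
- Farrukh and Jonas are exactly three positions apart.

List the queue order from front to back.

From clue 1: Sven → position 4.
From clues 1–2: Oren is in {1,2,3,5}.
From clues 1–3: Jonas → position 5.
From clues 1–4: Sara → position 1.
From clues 1–5: Farrukh → position 2, Oren → position 3, Amira → position 6.

Sara, Farrukh, Oren, Sven, Jonas, Amira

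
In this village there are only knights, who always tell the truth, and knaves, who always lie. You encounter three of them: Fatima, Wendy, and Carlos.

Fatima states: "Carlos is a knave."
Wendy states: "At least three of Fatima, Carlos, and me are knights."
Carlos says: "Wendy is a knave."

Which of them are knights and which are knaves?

Consider Fatima. Suppose Fatima is a knight.
Then no assignment of the remaining roles makes every statement match its speaker's type — contradiction.
So Fatima is a knave.
With that fixed, Wendy's statement is false, so Wendy is a knave.
With that fixed, Carlos's statement is true, so Carlos is a knight.

Fatima: knave, Wendy: knave, Carlos: knight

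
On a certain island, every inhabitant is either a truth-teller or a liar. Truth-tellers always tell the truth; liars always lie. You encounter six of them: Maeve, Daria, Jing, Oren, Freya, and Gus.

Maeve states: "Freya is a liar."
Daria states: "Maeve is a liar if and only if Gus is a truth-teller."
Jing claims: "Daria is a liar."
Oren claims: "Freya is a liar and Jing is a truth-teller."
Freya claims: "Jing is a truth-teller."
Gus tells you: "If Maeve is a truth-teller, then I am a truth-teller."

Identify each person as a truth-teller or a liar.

Consider Maeve. Suppose Maeve is a liar.
Then no assignment of the remaining roles makes every statement match its speaker's type — contradiction.
So Maeve is a truth-teller.
Consider Daria. Suppose Daria is a liar.
Then no assignment of the remaining roles makes every statement match its speaker's type — contradiction.
So Daria is a truth-teller.
With that fixed, Jing's statement is false, so Jing is a liar.
With that fixed, Oren's statement is false, so Oren is a liar.
With that fixed, Freya's statement is false, so Freya is a liar.
Consider Gus. Suppose Gus is a truth-teller.
Then Daria's statement comes out false, contradicting Daria being a truth-teller.
So Gus is a liar.

Maeve: truth-teller, Daria: truth-teller, Jing: liar, Oren: liar, Freya: liar, Gus: liar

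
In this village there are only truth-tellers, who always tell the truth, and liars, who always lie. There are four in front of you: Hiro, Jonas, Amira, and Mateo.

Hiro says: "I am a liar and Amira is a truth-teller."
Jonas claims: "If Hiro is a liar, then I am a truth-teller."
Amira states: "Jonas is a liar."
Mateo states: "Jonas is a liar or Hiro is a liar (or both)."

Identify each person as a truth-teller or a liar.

Hiro: liar, Jonas: truth-teller, Amira: liar, Mateo: truth-teller

Consider Hiro. Suppose Hiro is a truth-teller.
Then Hiro's own statement would have to be true, but it can't be — contradiction.
So Hiro is a liar.
With that fixed, Mateo's statement is true, so Mateo is a truth-teller.
Consider Jonas. Suppose Jonas is a liar.
Then no assignment of the remaining roles makes every statement match its speaker's type — contradiction.
So Jonas is a truth-teller.
With that fixed, Amira's statement is false, so Amira is a liar.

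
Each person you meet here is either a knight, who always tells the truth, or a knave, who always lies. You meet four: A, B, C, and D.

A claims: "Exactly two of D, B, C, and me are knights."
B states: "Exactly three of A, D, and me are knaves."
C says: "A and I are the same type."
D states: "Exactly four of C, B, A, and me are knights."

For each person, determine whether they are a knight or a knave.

Consider A. Suppose A is a knave.
Then whichever role C has, C's statement has the wrong truth value — contradiction.
So A is a knight.
With that fixed, B's statement is false, so B is a knave.
With that fixed, D's statement is false, so D is a knave.
Consider C. Suppose C is a knave.
Then A's statement comes out false, contradicting A being a knight.
So C is a knight.

A: knight, B: knave, C: knight, D: knave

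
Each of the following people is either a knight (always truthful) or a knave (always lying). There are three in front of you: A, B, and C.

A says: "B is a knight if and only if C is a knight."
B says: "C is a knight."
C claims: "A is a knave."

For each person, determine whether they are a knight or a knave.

Consider A. Suppose A is a knave.
Then no assignment of the remaining roles makes every statement match its speaker's type — contradiction.
So A is a knight.
With that fixed, C's statement is false, so C is a knave.
With that fixed, B's statement is false, so B is a knave.

A: knight, B: knave, C: knave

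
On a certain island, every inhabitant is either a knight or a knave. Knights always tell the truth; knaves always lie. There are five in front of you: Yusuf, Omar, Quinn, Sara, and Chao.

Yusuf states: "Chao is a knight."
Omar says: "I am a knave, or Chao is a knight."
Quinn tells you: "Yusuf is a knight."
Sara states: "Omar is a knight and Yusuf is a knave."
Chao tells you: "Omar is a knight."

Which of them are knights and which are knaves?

Consider Yusuf. Suppose Yusuf is a knave.
Then no assignment of the remaining roles makes every statement match its speaker's type — contradiction.
So Yusuf is a knight.
With that fixed, Quinn's statement is true, so Quinn is a knight.
With that fixed, Sara's statement is false, so Sara is a knave.
Consider Omar. Suppose Omar is a knave.
Then Omar's own statement would have to be false, but it can't be — contradiction.
So Omar is a knight.
With that fixed, Chao's statement is true, so Chao is a knight.

Yusuf: knight, Omar: knight, Quinn: knight, Sara: knave, Chao: knight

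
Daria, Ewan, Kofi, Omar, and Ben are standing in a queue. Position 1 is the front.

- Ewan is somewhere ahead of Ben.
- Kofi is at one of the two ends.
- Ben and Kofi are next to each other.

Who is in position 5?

Kofi

With clue 1, Ewan is ruled out for position 5.
With clues 1–3, Ben, Daria, and Omar are ruled out for position 5.
So position 5 is Kofi.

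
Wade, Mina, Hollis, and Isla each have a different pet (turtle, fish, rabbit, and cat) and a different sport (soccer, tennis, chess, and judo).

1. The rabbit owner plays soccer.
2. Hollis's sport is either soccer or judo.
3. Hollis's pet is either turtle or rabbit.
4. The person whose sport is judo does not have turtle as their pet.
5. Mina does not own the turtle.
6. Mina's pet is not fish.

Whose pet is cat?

With clues 1–3, Hollis is impossible for the one with pet cat.
With clues 1–6, Isla and Wade are impossible for the one with pet cat.
That leaves Mina.

Mina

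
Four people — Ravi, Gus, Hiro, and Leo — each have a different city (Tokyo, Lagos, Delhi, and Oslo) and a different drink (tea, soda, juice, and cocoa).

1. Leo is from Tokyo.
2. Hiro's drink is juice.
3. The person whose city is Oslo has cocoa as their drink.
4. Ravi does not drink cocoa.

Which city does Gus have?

Oslo

Clue 1 rules out Tokyo for Gus's city.
With clues 1–4, Delhi and Lagos are impossible for Gus's city.
That leaves Oslo.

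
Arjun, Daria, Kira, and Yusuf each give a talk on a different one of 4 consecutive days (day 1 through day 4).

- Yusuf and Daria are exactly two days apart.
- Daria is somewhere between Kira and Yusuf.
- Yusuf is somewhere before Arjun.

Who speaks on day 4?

Kira

With clues 1–2, Arjun and Daria are ruled out for day 4.
With clues 1–3, Yusuf is ruled out for day 4.
So day 4 is Kira.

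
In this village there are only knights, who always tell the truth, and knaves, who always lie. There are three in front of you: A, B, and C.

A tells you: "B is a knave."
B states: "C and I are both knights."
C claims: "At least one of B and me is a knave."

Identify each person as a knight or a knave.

Consider A. Suppose A is a knave.
Then no assignment of the remaining roles makes every statement match its speaker's type — contradiction.
So A is a knight.
Consider B. Suppose B is a knight.
Then A's statement comes out false, contradicting A being a knight.
So B is a knave.
With that fixed, C's statement is true, so C is a knight.

A: knight, B: knave, C: knight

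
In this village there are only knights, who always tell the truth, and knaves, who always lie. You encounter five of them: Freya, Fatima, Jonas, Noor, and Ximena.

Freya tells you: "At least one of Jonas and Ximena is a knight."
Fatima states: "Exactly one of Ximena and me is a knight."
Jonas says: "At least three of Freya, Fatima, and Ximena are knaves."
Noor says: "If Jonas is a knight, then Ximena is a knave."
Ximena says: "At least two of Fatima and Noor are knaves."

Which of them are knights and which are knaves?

Freya: knave, Fatima: knight, Jonas: knave, Noor: knight, Ximena: knave

Consider Freya. Suppose Freya is a knight.
Then no assignment of the remaining roles makes every statement match its speaker's type — contradiction.
So Freya is a knave.
Consider Fatima. Suppose Fatima is a knave.
Then no assignment of the remaining roles makes every statement match its speaker's type — contradiction.
So Fatima is a knight.
With that fixed, Jonas's statement is false, so Jonas is a knave.
With that fixed, Noor's statement is true, so Noor is a knight.
With that fixed, Ximena's statement is false, so Ximena is a knave.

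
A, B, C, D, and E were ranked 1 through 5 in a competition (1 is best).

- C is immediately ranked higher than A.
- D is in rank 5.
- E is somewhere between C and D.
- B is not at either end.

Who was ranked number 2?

A

With clues 1–2, D is ruled out for rank 2.
With clues 1–3, B and E are ruled out for rank 2.
With clues 1–4, C is ruled out for rank 2.
So rank 2 is A.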